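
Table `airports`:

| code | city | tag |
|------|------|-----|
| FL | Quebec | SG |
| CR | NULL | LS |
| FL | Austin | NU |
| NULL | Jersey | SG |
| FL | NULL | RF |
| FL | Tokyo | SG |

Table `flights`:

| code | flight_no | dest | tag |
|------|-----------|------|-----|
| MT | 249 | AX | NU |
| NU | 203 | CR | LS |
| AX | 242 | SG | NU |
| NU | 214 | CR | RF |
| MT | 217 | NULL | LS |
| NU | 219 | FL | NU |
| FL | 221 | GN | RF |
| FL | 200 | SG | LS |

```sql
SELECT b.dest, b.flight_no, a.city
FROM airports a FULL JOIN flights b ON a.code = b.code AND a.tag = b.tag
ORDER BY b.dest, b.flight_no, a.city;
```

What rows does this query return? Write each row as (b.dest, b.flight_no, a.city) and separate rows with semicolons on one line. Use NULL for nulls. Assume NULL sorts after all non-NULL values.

(AX, 249, NULL); (CR, 203, NULL); (CR, 214, NULL); (FL, 219, NULL); (GN, 221, NULL); (SG, 200, NULL); (SG, 242, NULL); (NULL, 217, NULL); (NULL, NULL, Austin); (NULL, NULL, Jersey); (NULL, NULL, Quebec); (NULL, NULL, Tokyo); (NULL, NULL, NULL)

FULL OUTER JOIN keeps every row from both sides; unmatched rows get NULL for the other side's columns.
Matching on a.code = b.code AND a.tag = b.tag. A NULL in a compared column never satisfies the condition.
- a[0] code=FL, tag=SG → no match; kept with NULLs on the b side.
- a[1] code=CR, tag=LS → no match; kept with NULLs on the b side.
- a[2] code=FL, tag=NU → no match; kept with NULLs on the b side.
- a[3] code=NULL, tag=SG → no match; kept with NULLs on the b side.
- a[4] code=FL, tag=RF → 1 match(es) in b → 1 row(s).
- a[5] code=FL, tag=SG → no match; kept with NULLs on the b side.
- plus 7 unmatched b row(s), each kept with NULL a columns.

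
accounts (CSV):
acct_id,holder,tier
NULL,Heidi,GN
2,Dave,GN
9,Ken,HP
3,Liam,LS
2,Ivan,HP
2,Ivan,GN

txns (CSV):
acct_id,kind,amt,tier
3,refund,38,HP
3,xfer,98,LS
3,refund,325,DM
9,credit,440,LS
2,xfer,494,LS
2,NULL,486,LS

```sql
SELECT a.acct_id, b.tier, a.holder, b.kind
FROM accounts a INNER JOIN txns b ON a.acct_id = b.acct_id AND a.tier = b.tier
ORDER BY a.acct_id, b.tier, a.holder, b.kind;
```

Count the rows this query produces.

INNER JOIN keeps only pairs where the ON condition holds.
Matching on a.acct_id = b.acct_id AND a.tier = b.tier. A NULL in a compared column never satisfies the condition.
Matched pairs: 1.
Total: 1 rows.

1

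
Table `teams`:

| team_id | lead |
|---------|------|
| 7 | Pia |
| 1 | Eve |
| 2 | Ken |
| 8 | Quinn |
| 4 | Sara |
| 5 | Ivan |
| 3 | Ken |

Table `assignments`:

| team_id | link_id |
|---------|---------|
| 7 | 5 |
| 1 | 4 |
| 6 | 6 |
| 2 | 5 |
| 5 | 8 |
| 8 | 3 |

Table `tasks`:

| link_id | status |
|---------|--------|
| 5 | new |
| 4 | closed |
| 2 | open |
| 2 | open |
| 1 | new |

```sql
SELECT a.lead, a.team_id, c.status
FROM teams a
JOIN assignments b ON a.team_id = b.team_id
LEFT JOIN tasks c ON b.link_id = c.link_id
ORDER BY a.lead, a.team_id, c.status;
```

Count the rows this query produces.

5

Joins associate left-to-right: teams INNER JOIN assignments on team_id gives 5 intermediate row(s).
Then LEFT JOIN `tasks c` on link_id: each of those 5 rows is kept; rows whose b.link_id has no match in c get NULL for c's columns.
Result: 5 row(s).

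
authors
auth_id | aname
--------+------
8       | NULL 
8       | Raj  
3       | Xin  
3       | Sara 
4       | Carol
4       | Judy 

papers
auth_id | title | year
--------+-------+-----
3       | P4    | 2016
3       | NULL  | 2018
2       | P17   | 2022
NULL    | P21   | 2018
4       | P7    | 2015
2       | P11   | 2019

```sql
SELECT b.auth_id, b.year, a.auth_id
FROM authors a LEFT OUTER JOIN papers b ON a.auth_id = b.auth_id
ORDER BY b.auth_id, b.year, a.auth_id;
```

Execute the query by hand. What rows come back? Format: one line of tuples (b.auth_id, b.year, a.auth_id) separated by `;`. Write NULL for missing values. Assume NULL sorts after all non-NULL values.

(3, 2016, 3); (3, 2016, 3); (3, 2018, 3); (3, 2018, 3); (4, 2015, 4); (4, 2015, 4); (NULL, NULL, 8); (NULL, NULL, 8)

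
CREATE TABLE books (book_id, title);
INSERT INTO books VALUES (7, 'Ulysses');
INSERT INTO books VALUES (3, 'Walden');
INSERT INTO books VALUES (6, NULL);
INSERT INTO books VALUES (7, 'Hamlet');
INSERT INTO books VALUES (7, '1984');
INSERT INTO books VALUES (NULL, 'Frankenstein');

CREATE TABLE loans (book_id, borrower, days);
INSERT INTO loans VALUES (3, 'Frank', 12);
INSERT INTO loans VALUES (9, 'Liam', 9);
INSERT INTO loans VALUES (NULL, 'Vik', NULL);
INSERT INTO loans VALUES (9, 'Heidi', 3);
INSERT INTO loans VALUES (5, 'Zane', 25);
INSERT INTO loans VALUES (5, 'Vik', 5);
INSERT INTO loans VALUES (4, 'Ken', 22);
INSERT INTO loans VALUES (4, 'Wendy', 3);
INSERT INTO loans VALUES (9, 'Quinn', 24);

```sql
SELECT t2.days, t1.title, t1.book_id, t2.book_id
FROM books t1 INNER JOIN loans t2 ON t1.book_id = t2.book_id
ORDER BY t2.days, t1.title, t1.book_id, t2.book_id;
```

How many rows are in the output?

1

INNER JOIN keeps only pairs where the ON condition holds.
Matching on t1.book_id = t2.book_id. A NULL in a compared column never satisfies the condition.
- t1[0] book_id=7 → no match; dropped.
- t1[1] book_id=3 → 1 match(es) in t2 → 1 row(s).
- t1[2] book_id=6 → no match; dropped.
- t1[3] book_id=7 → no match; dropped.
- t1[4] book_id=7 → no match; dropped.
- t1[5] book_id=NULL → no match; dropped.
Total: 1 rows.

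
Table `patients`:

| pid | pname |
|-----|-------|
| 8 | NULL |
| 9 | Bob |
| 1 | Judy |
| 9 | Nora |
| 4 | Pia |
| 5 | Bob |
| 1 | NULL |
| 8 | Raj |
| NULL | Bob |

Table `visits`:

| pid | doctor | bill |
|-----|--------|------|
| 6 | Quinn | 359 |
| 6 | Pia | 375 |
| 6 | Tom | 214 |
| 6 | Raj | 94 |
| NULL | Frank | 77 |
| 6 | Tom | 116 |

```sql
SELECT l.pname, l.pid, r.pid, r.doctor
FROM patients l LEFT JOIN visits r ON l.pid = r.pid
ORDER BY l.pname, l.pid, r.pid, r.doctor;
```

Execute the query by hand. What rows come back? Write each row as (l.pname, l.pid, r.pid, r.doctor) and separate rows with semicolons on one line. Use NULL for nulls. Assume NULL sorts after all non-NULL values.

LEFT JOIN keeps every row from `patients`; unmatched rows get NULL for `visits`'s columns.
Matching on l.pid = r.pid. A NULL in a compared column never satisfies the condition.
- pid=8: no r row matches, row kept with r columns NULL.
- pid=9: no r row matches, row kept with r columns NULL.
- pid=1: no r row matches, row kept with r columns NULL.
- pid=9: no r row matches, row kept with r columns NULL.
- pid=4: no r row matches, row kept with r columns NULL.
- pid=5: no r row matches, row kept with r columns NULL.
- pid=1: no r row matches, row kept with r columns NULL.
- pid=8: no r row matches, row kept with r columns NULL.
- pid=NULL: no r row matches, row kept with r columns NULL.
After projecting and ordering:
l.pname | l.pid | r.pid | r.doctor
Bob | 5 | NULL | NULL
Bob | 9 | NULL | NULL
Bob | NULL | NULL | NULL
Judy | 1 | NULL | NULL
Nora | 9 | NULL | NULL
Pia | 4 | NULL | NULL
Raj | 8 | NULL | NULL
NULL | 1 | NULL | NULL
NULL | 8 | NULL | NULL

(Bob, 5, NULL, NULL); (Bob, 9, NULL, NULL); (Bob, NULL, NULL, NULL); (Judy, 1, NULL, NULL); (Nora, 9, NULL, NULL); (Pia, 4, NULL, NULL); (Raj, 8, NULL, NULL); (NULL, 1, NULL, NULL); (NULL, 8, NULL, NULL)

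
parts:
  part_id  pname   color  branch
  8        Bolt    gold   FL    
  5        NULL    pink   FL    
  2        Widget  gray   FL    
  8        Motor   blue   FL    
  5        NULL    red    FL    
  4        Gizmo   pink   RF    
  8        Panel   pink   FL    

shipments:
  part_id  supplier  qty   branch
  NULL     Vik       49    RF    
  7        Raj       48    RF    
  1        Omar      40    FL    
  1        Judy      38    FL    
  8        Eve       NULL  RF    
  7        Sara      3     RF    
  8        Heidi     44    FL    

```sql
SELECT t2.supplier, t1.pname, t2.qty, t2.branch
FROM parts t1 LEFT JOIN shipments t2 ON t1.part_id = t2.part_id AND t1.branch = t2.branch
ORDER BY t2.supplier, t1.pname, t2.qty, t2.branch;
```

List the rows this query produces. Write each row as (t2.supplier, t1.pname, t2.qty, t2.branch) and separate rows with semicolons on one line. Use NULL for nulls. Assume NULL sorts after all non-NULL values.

LEFT JOIN keeps every row from `parts`; unmatched rows get NULL for `shipments`'s columns.
Matching on t1.part_id = t2.part_id AND t1.branch = t2.branch. A NULL in a compared column never satisfies the condition.
Matched pairs: 3; unmatched t1 rows kept: 4.

(Heidi, Bolt, 44, FL); (Heidi, Motor, 44, FL); (Heidi, Panel, 44, FL); (NULL, Gizmo, NULL, NULL); (NULL, Widget, NULL, NULL); (NULL, NULL, NULL, NULL); (NULL, NULL, NULL, NULL)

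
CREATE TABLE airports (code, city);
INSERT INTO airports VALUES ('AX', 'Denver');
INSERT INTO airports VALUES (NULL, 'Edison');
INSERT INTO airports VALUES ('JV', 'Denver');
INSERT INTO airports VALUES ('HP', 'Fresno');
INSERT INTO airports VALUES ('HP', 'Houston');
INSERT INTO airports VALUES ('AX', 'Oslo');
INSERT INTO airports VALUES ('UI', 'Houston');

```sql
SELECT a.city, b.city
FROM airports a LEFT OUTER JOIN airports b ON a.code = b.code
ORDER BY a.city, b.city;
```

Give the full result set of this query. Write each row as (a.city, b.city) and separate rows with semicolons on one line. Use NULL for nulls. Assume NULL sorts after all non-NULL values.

LEFT JOIN keeps every row from `airports a`; unmatched rows get NULL for `airports b`'s columns.
Matching on a.code = b.code. A NULL in a compared column never satisfies the condition.
- a row (code=AX): matches 2 b row(s) → 2 output row(s).
- a row (code=NULL): no match → kept, b columns NULL.
- a row (code=JV): matches 1 b row(s) → 1 output row(s).
- a row (code=HP): matches 2 b row(s) → 2 output row(s).
- a row (code=HP): matches 2 b row(s) → 2 output row(s).
- a row (code=AX): matches 2 b row(s) → 2 output row(s).
- a row (code=UI): matches 1 b row(s) → 1 output row(s).

(Denver, Denver); (Denver, Denver); (Denver, Oslo); (Edison, NULL); (Fresno, Fresno); (Fresno, Houston); (Houston, Fresno); (Houston, Houston); (Houston, Houston); (Oslo, Denver); (Oslo, Oslo)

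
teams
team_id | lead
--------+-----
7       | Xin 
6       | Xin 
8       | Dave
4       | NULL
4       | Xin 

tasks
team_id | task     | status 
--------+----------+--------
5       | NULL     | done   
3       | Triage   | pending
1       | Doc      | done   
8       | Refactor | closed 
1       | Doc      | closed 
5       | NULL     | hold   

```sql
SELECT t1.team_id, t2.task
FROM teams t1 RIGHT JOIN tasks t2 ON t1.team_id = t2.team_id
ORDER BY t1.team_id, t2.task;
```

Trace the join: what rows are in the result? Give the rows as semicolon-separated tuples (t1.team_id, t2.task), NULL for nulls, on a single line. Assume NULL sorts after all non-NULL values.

RIGHT JOIN keeps every row from `tasks`; unmatched rows get NULL for `teams`'s columns.
Matching on t1.team_id = t2.team_id.
- t1 row (team_id=7): no match.
- t1 row (team_id=6): no match.
- t1 row (team_id=8): matches 1 t2 row(s) → 1 output row(s).
- t1 row (team_id=4): no match.
- t1 row (team_id=4): no match.
- plus 5 unmatched t2 row(s), each kept with NULL t1 columns.
After projecting and ordering:
t1.team_id | t2.task
8 | Refactor
NULL | Doc
NULL | Doc
NULL | Triage
NULL | NULL
NULL | NULL

(8, Refactor); (NULL, Doc); (NULL, Doc); (NULL, Triage); (NULL, NULL); (NULL, NULL)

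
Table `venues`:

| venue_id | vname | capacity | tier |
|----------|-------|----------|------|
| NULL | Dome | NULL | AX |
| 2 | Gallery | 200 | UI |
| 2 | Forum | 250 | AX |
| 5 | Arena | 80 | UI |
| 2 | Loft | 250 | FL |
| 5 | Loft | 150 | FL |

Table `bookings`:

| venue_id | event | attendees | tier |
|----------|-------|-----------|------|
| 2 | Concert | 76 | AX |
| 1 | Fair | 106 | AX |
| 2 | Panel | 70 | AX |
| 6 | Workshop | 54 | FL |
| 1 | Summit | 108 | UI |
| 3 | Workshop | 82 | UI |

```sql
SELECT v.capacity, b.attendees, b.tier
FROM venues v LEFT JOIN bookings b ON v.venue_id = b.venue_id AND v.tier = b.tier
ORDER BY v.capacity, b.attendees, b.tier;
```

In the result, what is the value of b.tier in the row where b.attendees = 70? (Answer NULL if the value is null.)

LEFT JOIN keeps every row from `venues`; unmatched rows get NULL for `bookings`'s columns.
Matching on v.venue_id = b.venue_id AND v.tier = b.tier. A NULL in a compared column never satisfies the condition.
Matched pairs: 2; unmatched v rows kept: 5.

AX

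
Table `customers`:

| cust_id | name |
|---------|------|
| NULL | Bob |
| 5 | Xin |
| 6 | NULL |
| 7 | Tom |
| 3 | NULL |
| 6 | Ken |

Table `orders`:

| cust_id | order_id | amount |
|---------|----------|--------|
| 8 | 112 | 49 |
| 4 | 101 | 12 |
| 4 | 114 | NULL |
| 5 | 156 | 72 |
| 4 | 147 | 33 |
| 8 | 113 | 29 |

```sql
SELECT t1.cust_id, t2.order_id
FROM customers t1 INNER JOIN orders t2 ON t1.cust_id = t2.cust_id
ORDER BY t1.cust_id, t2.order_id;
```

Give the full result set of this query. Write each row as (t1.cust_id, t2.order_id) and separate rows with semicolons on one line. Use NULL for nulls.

(5, 156)

INNER JOIN keeps only pairs where the ON condition holds.
Matching on t1.cust_id = t2.cust_id. A NULL in a compared column never satisfies the condition.
- t1[0] cust_id=NULL → no match; dropped.
- t1[1] cust_id=5 → 1 match(es) in t2 → 1 row(s).
- t1[2] cust_id=6 → no match; dropped.
- t1[3] cust_id=7 → no match; dropped.
- t1[4] cust_id=3 → no match; dropped.
- t1[5] cust_id=6 → no match; dropped.
After projecting and ordering:
t1.cust_id | t2.order_id
5 | 156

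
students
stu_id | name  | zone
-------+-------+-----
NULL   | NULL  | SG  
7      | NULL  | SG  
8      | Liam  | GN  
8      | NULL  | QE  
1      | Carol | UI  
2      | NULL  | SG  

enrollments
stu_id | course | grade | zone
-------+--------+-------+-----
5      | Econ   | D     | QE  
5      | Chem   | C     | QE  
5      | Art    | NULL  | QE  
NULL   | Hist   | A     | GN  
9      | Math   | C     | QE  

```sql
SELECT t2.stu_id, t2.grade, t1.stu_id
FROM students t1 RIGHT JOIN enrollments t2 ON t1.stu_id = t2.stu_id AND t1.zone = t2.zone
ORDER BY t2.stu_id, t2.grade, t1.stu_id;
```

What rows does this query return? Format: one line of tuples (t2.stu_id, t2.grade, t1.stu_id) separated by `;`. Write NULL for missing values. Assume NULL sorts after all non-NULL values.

(5, C, NULL); (5, D, NULL); (5, NULL, NULL); (9, C, NULL); (NULL, A, NULL)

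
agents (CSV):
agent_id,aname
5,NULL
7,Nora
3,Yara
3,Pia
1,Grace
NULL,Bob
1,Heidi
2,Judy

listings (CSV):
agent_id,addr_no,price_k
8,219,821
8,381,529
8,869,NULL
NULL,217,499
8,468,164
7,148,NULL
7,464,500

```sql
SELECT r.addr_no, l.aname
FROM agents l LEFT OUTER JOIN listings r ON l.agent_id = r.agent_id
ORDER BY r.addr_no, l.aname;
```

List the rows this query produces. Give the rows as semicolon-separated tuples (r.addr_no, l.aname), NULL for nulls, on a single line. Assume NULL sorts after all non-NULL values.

(148, Nora); (464, Nora); (NULL, Bob); (NULL, Grace); (NULL, Heidi); (NULL, Judy); (NULL, Pia); (NULL, Yara); (NULL, NULL)

LEFT JOIN keeps every row from `agents`; unmatched rows get NULL for `listings`'s columns.
Matching on l.agent_id = r.agent_id. A NULL in a compared column never satisfies the condition.
Matched pairs: 2; unmatched l rows kept: 7.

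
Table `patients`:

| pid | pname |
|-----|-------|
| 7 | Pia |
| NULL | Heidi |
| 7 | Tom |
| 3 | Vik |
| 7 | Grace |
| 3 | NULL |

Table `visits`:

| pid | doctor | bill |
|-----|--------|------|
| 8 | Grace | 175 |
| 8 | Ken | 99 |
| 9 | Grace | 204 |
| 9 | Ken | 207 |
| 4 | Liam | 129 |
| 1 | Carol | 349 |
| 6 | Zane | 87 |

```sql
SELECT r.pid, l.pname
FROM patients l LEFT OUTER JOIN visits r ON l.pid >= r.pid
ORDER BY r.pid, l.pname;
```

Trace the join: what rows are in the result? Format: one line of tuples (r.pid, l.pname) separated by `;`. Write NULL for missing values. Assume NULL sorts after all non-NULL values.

(1, Grace); (1, Pia); (1, Tom); (1, Vik); (1, NULL); (4, Grace); (4, Pia); (4, Tom); (6, Grace); (6, Pia); (6, Tom); (NULL, Heidi)

LEFT JOIN keeps every row from `patients`; unmatched rows get NULL for `visits`'s columns.
Matching on l.pid >= r.pid. A NULL in a compared column never satisfies the condition.
- l row (pid=7): matches 3 r row(s) → 3 output row(s).
- l row (pid=NULL): no match → kept, r columns NULL.
- l row (pid=7): matches 3 r row(s) → 3 output row(s).
- l row (pid=3): matches 1 r row(s) → 1 output row(s).
- l row (pid=7): matches 3 r row(s) → 3 output row(s).
- l row (pid=3): matches 1 r row(s) → 1 output row(s).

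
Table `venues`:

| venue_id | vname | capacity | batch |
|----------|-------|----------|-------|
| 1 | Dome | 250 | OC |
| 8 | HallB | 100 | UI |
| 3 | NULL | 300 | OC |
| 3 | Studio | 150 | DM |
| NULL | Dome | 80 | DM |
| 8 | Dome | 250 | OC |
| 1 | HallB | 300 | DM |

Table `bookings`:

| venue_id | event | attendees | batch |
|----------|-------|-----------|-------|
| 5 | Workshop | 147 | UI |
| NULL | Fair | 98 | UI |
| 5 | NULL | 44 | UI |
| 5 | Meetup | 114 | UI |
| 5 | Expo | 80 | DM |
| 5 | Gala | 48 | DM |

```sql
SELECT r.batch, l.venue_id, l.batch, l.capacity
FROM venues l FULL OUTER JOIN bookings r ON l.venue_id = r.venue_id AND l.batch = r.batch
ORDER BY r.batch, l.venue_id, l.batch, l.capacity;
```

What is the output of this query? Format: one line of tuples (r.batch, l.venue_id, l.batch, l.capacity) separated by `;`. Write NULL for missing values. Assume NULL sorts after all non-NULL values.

FULL OUTER JOIN keeps every row from both sides; unmatched rows get NULL for the other side's columns.
Matching on l.venue_id = r.venue_id AND l.batch = r.batch. A NULL in a compared column never satisfies the condition.
Matched pairs: 0; unmatched l rows kept: 7; unmatched r rows kept: 6.

(DM, NULL, NULL, NULL); (DM, NULL, NULL, NULL); (UI, NULL, NULL, NULL); (UI, NULL, NULL, NULL); (UI, NULL, NULL, NULL); (UI, NULL, NULL, NULL); (NULL, 1, DM, 300); (NULL, 1, OC, 250); (NULL, 3, DM, 150); (NULL, 3, OC, 300); (NULL, 8, OC, 250); (NULL, 8, UI, 100); (NULL, NULL, DM, 80)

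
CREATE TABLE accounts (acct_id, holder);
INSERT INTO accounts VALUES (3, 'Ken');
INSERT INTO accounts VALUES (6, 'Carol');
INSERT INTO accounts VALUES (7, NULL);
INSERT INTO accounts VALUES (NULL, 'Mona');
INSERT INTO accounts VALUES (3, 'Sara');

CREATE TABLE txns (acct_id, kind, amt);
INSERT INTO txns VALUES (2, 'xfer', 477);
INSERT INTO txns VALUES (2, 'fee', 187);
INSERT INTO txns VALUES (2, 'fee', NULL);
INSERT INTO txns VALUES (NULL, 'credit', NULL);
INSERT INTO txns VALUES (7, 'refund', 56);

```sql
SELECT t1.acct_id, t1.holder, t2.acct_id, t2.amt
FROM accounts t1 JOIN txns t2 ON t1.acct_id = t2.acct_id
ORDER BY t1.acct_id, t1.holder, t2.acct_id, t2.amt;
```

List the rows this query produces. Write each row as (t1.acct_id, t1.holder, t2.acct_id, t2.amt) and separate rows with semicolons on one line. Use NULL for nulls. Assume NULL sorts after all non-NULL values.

(7, NULL, 7, 56)

INNER JOIN keeps only pairs where the ON condition holds.
Matching on t1.acct_id = t2.acct_id. A NULL in a compared column never satisfies the condition.
- t1 row (acct_id=3): no match → dropped.
- t1 row (acct_id=6): no match → dropped.
- t1 row (acct_id=7): matches 1 t2 row(s) → 1 output row(s).
- t1 row (acct_id=NULL): no match → dropped.
- t1 row (acct_id=3): no match → dropped.
After projecting and ordering:
t1.acct_id | t1.holder | t2.acct_id | t2.amt
7 | NULL | 7 | 56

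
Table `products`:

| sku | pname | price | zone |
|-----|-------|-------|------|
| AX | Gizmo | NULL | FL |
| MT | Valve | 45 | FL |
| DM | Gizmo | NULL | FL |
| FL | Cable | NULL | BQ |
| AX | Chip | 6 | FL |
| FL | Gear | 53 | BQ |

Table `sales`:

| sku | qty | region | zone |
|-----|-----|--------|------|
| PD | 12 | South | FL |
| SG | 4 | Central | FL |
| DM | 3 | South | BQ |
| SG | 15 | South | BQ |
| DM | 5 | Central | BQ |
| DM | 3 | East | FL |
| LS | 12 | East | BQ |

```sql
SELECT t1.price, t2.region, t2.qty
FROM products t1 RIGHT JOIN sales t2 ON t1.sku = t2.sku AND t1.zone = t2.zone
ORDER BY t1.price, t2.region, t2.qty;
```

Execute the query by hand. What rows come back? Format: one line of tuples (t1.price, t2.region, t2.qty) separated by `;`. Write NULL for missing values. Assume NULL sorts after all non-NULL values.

(NULL, Central, 4); (NULL, Central, 5); (NULL, East, 3); (NULL, East, 12); (NULL, South, 3); (NULL, South, 12); (NULL, South, 15)

RIGHT JOIN keeps every row from `sales`; unmatched rows get NULL for `products`'s columns.
Matching on t1.sku = t2.sku AND t1.zone = t2.zone.
- sku=AX, zone=FL: no matching t2 row.
- sku=MT, zone=FL: no matching t2 row.
- sku=DM, zone=FL: 1 matching t2 row(s), so 1 row(s) emitted.
- sku=FL, zone=BQ: no matching t2 row.
- sku=AX, zone=FL: no matching t2 row.
- sku=FL, zone=BQ: no matching t2 row.
- 6 row(s) from t2 found no t1 partner → padded with NULL.
After projecting and ordering:
t1.price | t2.region | t2.qty
NULL | Central | 4
NULL | Central | 5
NULL | East | 3
NULL | East | 12
NULL | South | 3
NULL | South | 12
NULL | South | 15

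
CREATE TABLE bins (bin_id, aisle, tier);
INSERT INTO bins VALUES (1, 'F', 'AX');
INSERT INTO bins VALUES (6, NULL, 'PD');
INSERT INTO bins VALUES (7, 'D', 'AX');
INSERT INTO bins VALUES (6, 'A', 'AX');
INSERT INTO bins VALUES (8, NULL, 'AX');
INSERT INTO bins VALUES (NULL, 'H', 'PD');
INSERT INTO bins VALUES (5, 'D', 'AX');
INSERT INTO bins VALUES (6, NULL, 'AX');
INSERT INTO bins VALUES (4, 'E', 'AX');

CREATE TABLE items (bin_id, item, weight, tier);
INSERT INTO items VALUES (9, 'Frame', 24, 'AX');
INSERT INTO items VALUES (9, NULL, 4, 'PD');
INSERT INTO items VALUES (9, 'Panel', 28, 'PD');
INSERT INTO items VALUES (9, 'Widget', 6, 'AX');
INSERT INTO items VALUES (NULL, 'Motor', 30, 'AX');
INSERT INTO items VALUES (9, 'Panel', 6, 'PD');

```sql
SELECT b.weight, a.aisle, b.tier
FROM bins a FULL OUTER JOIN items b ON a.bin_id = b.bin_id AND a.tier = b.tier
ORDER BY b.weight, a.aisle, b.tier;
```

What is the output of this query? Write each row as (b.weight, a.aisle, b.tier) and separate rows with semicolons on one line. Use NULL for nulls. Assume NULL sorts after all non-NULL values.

(4, NULL, PD); (6, NULL, AX); (6, NULL, PD); (24, NULL, AX); (28, NULL, PD); (30, NULL, AX); (NULL, A, NULL); (NULL, D, NULL); (NULL, D, NULL); (NULL, E, NULL); (NULL, F, NULL); (NULL, H, NULL); (NULL, NULL, NULL); (NULL, NULL, NULL); (NULL, NULL, NULL)

FULL OUTER JOIN keeps every row from both sides; unmatched rows get NULL for the other side's columns.
Matching on a.bin_id = b.bin_id AND a.tier = b.tier. A NULL in a compared column never satisfies the condition.
- a[0] bin_id=1, tier=AX → no match; kept with NULLs on the b side.
- a[1] bin_id=6, tier=PD → no match; kept with NULLs on the b side.
- a[2] bin_id=7, tier=AX → no match; kept with NULLs on the b side.
- a[3] bin_id=6, tier=AX → no match; kept with NULLs on the b side.
- a[4] bin_id=8, tier=AX → no match; kept with NULLs on the b side.
- a[5] bin_id=NULL, tier=PD → no match; kept with NULLs on the b side.
- a[6] bin_id=5, tier=AX → no match; kept with NULLs on the b side.
- a[7] bin_id=6, tier=AX → no match; kept with NULLs on the b side.
- a[8] bin_id=4, tier=AX → no match; kept with NULLs on the b side.
- plus 6 unmatched b row(s), each kept with NULL a columns.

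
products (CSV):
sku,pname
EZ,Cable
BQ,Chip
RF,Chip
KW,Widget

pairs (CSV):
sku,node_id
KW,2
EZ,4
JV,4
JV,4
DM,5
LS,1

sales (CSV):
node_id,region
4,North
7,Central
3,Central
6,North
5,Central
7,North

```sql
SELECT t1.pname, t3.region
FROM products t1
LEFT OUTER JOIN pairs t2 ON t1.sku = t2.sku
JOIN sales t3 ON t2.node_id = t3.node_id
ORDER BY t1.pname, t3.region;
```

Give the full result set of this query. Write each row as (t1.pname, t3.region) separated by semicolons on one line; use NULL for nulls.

(Cable, North)

Joins associate left-to-right: products LEFT JOIN pairs on sku gives 4 intermediate row(s).
Then INNER JOIN `sales t3` on node_id: keep only rows whose t2.node_id appears in t3.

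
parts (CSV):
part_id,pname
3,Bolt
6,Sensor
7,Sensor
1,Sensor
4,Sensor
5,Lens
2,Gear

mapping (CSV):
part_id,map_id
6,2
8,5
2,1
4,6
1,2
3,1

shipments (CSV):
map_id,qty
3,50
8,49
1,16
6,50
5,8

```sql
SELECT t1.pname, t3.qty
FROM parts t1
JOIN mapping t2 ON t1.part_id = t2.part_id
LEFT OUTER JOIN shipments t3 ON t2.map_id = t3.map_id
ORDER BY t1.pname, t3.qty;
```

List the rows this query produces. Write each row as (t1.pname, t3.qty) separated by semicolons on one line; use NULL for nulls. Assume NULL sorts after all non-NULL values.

(Bolt, 16); (Gear, 16); (Sensor, 50); (Sensor, NULL); (Sensor, NULL)

Evaluate left to right. First `parts t1 INNER JOIN mapping t2` on part_id: 5 row(s).
Then LEFT JOIN `shipments t3` on map_id: each of those 5 rows is kept; rows whose t2.map_id has no match in t3 get NULL for t3's columns.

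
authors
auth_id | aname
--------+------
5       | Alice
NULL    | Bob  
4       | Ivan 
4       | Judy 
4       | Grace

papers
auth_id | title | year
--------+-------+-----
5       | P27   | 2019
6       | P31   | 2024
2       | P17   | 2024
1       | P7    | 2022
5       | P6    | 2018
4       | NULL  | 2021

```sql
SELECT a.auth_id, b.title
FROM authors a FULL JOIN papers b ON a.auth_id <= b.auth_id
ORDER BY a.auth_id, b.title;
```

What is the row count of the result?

FULL OUTER JOIN keeps every row from both sides; unmatched rows get NULL for the other side's columns.
Matching on a.auth_id <= b.auth_id. A NULL in a compared column never satisfies the condition.
Matched pairs: 15; unmatched a rows kept: 1; unmatched b rows kept: 2.
Total: 15 matched + 3 padded = 18 rows.

18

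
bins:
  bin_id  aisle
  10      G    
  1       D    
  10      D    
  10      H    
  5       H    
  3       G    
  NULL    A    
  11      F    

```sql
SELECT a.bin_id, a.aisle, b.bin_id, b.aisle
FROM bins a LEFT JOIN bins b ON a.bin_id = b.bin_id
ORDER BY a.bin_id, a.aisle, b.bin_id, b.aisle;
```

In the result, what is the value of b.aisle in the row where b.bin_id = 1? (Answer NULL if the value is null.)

LEFT JOIN keeps every row from `bins a`; unmatched rows get NULL for `bins b`'s columns.
Matching on a.bin_id = b.bin_id. A NULL in a compared column never satisfies the condition.
- bin_id=10: 3 matching b row(s), so 3 row(s) emitted.
- bin_id=1: 1 matching b row(s), so 1 row(s) emitted.
- bin_id=10: 3 matching b row(s), so 3 row(s) emitted.
- bin_id=10: 3 matching b row(s), so 3 row(s) emitted.
- bin_id=5: 1 matching b row(s), so 1 row(s) emitted.
- bin_id=3: 1 matching b row(s), so 1 row(s) emitted.
- bin_id=NULL: no b row matches, row kept with b columns NULL.
- bin_id=11: 1 matching b row(s), so 1 row(s) emitted.

D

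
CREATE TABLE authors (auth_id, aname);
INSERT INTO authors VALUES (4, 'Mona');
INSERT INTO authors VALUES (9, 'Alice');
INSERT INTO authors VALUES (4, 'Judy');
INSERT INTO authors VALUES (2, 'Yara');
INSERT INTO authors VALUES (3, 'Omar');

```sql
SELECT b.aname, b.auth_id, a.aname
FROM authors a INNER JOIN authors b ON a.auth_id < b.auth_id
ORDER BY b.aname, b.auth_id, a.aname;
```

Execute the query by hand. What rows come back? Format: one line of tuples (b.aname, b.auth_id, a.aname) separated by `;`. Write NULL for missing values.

(Alice, 9, Judy); (Alice, 9, Mona); (Alice, 9, Omar); (Alice, 9, Yara); (Judy, 4, Omar); (Judy, 4, Yara); (Mona, 4, Omar); (Mona, 4, Yara); (Omar, 3, Yara)

INNER JOIN keeps only pairs where the ON condition holds.
Matching on a.auth_id < b.auth_id.
- a[0] auth_id=4 → 1 match(es) in b → 1 row(s).
- a[1] auth_id=9 → no match; dropped.
- a[2] auth_id=4 → 1 match(es) in b → 1 row(s).
- a[3] auth_id=2 → 4 match(es) in b → 4 row(s).
- a[4] auth_id=3 → 3 match(es) in b → 3 row(s).
After projecting and ordering:
b.aname | b.auth_id | a.aname
Alice | 9 | Judy
Alice | 9 | Mona
Alice | 9 | Omar
Alice | 9 | Yara
Judy | 4 | Omar
Judy | 4 | Yara
Mona | 4 | Omar
Mona | 4 | Yara
Omar | 3 | Yara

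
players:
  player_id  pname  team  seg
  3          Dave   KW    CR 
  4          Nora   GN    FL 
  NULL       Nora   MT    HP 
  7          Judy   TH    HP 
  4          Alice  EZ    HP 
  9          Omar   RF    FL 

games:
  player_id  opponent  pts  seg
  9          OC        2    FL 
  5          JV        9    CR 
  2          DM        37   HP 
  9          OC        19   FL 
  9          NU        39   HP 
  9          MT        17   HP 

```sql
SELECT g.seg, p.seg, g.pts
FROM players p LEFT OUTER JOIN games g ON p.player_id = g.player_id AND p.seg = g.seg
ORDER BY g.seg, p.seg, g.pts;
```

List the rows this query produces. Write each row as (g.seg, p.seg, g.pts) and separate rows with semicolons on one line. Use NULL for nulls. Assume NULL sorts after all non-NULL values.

(FL, FL, 2); (FL, FL, 19); (NULL, CR, NULL); (NULL, FL, NULL); (NULL, HP, NULL); (NULL, HP, NULL); (NULL, HP, NULL)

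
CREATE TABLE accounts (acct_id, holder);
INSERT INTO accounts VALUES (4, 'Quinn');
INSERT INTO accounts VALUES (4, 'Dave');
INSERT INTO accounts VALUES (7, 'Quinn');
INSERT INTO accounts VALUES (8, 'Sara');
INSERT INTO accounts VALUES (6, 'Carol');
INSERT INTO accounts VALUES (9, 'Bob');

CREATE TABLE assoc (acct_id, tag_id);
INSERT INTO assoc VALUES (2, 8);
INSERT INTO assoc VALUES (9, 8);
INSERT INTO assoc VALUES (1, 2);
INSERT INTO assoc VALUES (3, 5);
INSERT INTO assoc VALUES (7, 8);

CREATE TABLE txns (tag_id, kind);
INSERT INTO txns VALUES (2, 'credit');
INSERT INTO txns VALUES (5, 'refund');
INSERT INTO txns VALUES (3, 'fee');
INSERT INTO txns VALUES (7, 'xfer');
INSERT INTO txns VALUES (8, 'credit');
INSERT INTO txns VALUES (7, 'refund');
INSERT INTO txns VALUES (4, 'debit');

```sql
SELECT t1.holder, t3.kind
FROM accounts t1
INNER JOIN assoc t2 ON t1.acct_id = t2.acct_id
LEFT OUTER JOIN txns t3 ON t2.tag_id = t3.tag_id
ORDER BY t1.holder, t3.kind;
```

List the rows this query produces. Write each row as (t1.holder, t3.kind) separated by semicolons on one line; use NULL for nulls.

Evaluate left to right. First `accounts t1 INNER JOIN assoc t2` on acct_id: 2 row(s).
Then LEFT JOIN `txns t3` on tag_id: each of those 2 rows is kept; rows whose t2.tag_id has no match in t3 get NULL for t3's columns.

(Bob, credit); (Quinn, credit)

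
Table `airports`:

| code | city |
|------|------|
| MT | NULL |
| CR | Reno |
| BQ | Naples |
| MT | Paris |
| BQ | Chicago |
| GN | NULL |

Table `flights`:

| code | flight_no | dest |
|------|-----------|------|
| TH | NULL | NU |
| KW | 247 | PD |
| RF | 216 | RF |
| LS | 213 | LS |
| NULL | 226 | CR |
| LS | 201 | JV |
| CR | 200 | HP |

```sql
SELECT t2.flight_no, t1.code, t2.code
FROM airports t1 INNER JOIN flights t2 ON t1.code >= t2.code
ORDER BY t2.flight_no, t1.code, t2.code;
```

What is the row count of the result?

INNER JOIN keeps only pairs where the ON condition holds.
Matching on t1.code >= t2.code. A NULL in a compared column never satisfies the condition.
- code=MT: 4 matching t2 row(s), so 4 row(s) emitted.
- code=CR: 1 matching t2 row(s), so 1 row(s) emitted.
- code=BQ: no matching t2 row, dropped.
- code=MT: 4 matching t2 row(s), so 4 row(s) emitted.
- code=BQ: no matching t2 row, dropped.
- code=GN: 1 matching t2 row(s), so 1 row(s) emitted.
Total: 10 rows.

10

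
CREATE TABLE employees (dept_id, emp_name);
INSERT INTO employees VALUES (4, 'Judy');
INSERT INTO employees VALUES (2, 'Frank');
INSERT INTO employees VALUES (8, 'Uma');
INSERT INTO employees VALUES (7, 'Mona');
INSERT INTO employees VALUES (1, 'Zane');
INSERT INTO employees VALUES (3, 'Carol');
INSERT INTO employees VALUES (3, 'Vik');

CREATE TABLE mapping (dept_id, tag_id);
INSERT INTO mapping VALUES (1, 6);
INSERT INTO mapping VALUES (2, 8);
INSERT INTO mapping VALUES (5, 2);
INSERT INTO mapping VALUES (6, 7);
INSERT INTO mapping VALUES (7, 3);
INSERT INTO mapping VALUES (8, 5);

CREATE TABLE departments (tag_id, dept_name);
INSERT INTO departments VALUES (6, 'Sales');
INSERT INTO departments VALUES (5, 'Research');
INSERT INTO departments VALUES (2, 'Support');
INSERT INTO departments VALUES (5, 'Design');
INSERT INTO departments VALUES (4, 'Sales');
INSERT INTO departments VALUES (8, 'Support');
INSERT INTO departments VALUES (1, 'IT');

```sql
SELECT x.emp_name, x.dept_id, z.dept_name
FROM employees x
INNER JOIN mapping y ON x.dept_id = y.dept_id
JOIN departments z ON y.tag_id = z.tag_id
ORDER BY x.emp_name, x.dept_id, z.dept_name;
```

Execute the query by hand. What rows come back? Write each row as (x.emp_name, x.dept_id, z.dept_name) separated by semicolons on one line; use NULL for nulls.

Joins associate left-to-right: employees INNER JOIN mapping on dept_id gives 4 intermediate row(s).
Then INNER JOIN `departments z` on tag_id: keep only rows whose y.tag_id appears in z.

(Frank, 2, Support); (Uma, 8, Design); (Uma, 8, Research); (Zane, 1, Sales)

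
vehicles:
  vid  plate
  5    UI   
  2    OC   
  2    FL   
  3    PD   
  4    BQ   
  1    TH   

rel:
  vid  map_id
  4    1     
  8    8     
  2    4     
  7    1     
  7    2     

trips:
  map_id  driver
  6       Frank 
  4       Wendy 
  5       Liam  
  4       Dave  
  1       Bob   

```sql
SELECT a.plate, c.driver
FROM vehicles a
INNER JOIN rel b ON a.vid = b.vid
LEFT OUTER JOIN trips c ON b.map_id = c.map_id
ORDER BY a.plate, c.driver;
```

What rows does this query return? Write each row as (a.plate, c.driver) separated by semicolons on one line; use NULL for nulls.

(BQ, Bob); (FL, Dave); (FL, Wendy); (OC, Dave); (OC, Wendy)

Step 1 — a INNER JOIN b on vid → 3 row(s).
Then LEFT JOIN `trips c` on map_id: each of those 3 rows is kept; rows whose b.map_id has no match in c get NULL for c's columns.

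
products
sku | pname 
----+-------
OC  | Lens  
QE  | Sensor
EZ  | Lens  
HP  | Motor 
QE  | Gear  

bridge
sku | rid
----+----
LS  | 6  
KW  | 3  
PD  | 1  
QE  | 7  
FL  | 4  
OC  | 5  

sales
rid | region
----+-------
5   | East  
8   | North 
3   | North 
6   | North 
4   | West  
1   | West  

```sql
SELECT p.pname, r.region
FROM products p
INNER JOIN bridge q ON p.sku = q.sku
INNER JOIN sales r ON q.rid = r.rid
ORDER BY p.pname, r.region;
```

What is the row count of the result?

Evaluate left to right. First `products p INNER JOIN bridge q` on sku: 3 row(s).
Then INNER JOIN `sales r` on rid: keep only rows whose q.rid appears in r.
Result: 1 row(s).

1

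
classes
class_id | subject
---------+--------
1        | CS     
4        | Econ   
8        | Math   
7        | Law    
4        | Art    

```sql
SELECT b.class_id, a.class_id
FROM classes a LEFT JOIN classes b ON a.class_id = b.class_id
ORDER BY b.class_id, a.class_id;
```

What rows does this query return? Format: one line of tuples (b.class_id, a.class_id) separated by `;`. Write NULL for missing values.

(1, 1); (4, 4); (4, 4); (4, 4); (4, 4); (7, 7); (8, 8)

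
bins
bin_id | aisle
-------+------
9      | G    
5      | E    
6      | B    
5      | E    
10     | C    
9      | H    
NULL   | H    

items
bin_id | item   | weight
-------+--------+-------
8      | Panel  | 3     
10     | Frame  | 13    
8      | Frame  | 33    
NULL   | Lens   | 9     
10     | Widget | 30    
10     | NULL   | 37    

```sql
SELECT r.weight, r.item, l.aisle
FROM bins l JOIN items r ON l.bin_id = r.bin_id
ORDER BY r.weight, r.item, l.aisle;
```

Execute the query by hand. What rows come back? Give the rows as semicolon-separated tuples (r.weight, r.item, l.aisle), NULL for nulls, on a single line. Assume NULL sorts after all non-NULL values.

INNER JOIN keeps only pairs where the ON condition holds.
Matching on l.bin_id = r.bin_id. A NULL in a compared column never satisfies the condition.
Matched pairs: 3.

(13, Frame, C); (30, Widget, C); (37, NULL, C)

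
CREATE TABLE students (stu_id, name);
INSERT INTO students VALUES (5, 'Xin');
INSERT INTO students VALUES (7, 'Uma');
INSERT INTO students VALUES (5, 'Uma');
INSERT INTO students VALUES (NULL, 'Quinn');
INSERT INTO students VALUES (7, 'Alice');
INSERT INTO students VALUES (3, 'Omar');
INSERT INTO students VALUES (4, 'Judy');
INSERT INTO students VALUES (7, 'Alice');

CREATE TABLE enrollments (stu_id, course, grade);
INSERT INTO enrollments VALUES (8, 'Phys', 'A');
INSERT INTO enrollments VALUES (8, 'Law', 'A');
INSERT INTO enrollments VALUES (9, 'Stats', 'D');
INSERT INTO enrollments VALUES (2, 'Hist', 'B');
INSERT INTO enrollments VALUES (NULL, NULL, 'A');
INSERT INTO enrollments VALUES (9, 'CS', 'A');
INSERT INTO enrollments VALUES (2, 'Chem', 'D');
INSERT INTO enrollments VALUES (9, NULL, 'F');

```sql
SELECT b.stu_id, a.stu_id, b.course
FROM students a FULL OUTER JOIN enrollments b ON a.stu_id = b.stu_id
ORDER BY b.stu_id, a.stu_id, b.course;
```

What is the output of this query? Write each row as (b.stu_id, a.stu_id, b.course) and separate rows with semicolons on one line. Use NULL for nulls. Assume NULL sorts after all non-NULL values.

FULL OUTER JOIN keeps every row from both sides; unmatched rows get NULL for the other side's columns.
Matching on a.stu_id = b.stu_id. A NULL in a compared column never satisfies the condition.
- a[0] stu_id=5 → no match; kept with NULLs on the b side.
- a[1] stu_id=7 → no match; kept with NULLs on the b side.
- a[2] stu_id=5 → no match; kept with NULLs on the b side.
- a[3] stu_id=NULL → no match; kept with NULLs on the b side.
- a[4] stu_id=7 → no match; kept with NULLs on the b side.
- a[5] stu_id=3 → no match; kept with NULLs on the b side.
- a[6] stu_id=4 → no match; kept with NULLs on the b side.
- a[7] stu_id=7 → no match; kept with NULLs on the b side.
- 8 row(s) from b found no a partner → padded with NULL.

(2, NULL, Chem); (2, NULL, Hist); (8, NULL, Law); (8, NULL, Phys); (9, NULL, CS); (9, NULL, Stats); (9, NULL, NULL); (NULL, 3, NULL); (NULL, 4, NULL); (NULL, 5, NULL); (NULL, 5, NULL); (NULL, 7, NULL); (NULL, 7, NULL); (NULL, 7, NULL); (NULL, NULL, NULL); (NULL, NULL, NULL)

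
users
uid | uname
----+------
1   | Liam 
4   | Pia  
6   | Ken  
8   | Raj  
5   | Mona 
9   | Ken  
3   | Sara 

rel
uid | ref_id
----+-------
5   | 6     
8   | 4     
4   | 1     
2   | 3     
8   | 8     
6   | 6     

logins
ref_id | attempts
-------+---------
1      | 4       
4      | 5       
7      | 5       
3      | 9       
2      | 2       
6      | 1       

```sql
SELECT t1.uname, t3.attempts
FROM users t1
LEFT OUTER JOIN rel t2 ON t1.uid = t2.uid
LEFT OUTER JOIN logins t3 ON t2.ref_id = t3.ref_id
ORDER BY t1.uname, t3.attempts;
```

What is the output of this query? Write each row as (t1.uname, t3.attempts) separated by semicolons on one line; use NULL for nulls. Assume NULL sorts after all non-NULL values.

(Ken, 1); (Ken, NULL); (Liam, NULL); (Mona, 1); (Pia, 4); (Raj, 5); (Raj, NULL); (Sara, NULL)

Step 1 — t1 LEFT JOIN t2 on uid → 8 row(s).
Then LEFT JOIN `logins t3` on ref_id: each of those 8 rows is kept; rows whose t2.ref_id has no match in t3 get NULL for t3's columns.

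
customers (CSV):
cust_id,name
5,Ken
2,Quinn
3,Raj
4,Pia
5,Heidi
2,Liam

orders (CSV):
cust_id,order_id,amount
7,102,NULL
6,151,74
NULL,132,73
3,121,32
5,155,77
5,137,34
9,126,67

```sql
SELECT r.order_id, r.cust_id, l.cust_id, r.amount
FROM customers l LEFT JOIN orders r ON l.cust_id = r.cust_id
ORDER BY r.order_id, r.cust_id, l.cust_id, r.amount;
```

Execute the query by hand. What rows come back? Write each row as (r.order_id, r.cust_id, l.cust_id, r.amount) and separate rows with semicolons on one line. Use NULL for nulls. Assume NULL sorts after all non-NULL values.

LEFT JOIN keeps every row from `customers`; unmatched rows get NULL for `orders`'s columns.
Matching on l.cust_id = r.cust_id. A NULL in a compared column never satisfies the condition.
Matched pairs: 5; unmatched l rows kept: 3.

(121, 3, 3, 32); (137, 5, 5, 34); (137, 5, 5, 34); (155, 5, 5, 77); (155, 5, 5, 77); (NULL, NULL, 2, NULL); (NULL, NULL, 2, NULL); (NULL, NULL, 4, NULL)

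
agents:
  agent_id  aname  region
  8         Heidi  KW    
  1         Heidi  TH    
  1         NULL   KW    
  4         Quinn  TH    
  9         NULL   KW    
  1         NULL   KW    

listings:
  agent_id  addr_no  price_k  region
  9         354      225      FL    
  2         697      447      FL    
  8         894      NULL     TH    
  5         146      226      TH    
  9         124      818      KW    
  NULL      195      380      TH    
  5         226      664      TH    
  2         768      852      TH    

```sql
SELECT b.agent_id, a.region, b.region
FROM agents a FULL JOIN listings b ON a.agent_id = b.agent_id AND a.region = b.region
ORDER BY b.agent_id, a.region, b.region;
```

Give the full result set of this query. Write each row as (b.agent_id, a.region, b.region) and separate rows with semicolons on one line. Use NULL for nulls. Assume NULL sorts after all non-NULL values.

(2, NULL, FL); (2, NULL, TH); (5, NULL, TH); (5, NULL, TH); (8, NULL, TH); (9, KW, KW); (9, NULL, FL); (NULL, KW, NULL); (NULL, KW, NULL); (NULL, KW, NULL); (NULL, TH, NULL); (NULL, TH, NULL); (NULL, NULL, TH)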